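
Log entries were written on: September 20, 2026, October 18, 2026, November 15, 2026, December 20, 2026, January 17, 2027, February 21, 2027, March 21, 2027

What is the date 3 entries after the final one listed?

June 20, 2027

All dates are Sundays, 28, 28, 35, 28, 35, 28 days apart.
Specifically, the 3rd Sunday of each month.
April 2027 — 3rd Sunday is April 18, 2027.
3rd Sunday of May 2027: May 16, 2027.
June 2027 — 3rd Sunday is June 20, 2027.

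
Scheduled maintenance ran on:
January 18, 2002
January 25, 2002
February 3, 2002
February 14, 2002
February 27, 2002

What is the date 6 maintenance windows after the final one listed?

Intervals are 7, 9, 11, 13 days — an arithmetic progression with common difference 2.
Next gap: 15 days. February 27, 2002 + 15 days = March 14, 2002.
Next gap: 17 days. March 14, 2002 + 17 days = March 31, 2002.
Next gap: 19 days. March 31, 2002 + 19 days = April 19, 2002.
Next gap: 21 days. April 19, 2002 + 21 days = May 10, 2002.
Next gap: 23 days. May 10, 2002 + 23 days = June 2, 2002.
Next gap: 25 days. June 2, 2002 + 25 days = June 27, 2002.

June 27, 2002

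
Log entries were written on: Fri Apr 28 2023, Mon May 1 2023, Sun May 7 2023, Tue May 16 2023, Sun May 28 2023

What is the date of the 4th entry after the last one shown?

The spacing grows by 3 each time: 3, 6, 9, 12 days.
Next gap: 15 days. Sun May 28 2023 + 15 days = Mon Jun 12 2023.
Next gap: 18 days. Mon Jun 12 2023 + 18 days = Fri Jun 30 2023.
Next gap: 21 days. Fri Jun 30 2023 + 21 days = Fri Jul 21 2023.
Next gap: 24 days. Fri Jul 21 2023 + 24 days = Mon Aug 14 2023.

Mon Aug 14 2023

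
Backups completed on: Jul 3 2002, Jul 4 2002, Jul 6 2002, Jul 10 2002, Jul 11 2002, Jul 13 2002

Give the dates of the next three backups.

Gaps: 1, 2, 4, 1, 2 days — not constant, but cyclic with period 3.
The events fall on every Wednesday, Thursday and Saturday.
The following Wednesday is Jul 17 2002.
Next Thursday: Jul 18 2002.
The following Saturday is Jul 20 2002.

Jul 17 2002, Jul 18 2002, Jul 20 2002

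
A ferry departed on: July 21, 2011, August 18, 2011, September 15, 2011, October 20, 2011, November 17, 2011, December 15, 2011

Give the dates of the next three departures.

January 19, 2012; February 16, 2012; March 15, 2012

All dates are Thursdays, 28, 28, 35, 28, 28 days apart.
Specifically, the 3rd Thursday of each month.
3rd Thursday of January 2012: January 19, 2012.
February 2012 — 3rd Thursday is February 16, 2012.
March 2012 — 3rd Thursday is March 15, 2012.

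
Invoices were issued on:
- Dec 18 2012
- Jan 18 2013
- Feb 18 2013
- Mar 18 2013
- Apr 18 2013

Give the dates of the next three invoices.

May 18 2013, Jun 18 2013, Jul 18 2013

Each date is the 18th; the gaps (31, 31, 28, 31) track the month lengths.
The rule is the 18th of each month.
May 2013: May 18 2013.
June 2013: Jun 18 2013.
July 2013: Jul 18 2013.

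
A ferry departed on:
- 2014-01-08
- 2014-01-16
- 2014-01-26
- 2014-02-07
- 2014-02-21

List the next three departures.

The spacing grows by 2 each time: 8, 10, 12, 14 days.
Next gap: 16 days. 2014-02-21 + 16 days = 2014-03-09.
Next gap: 18 days. 2014-03-09 + 18 days = 2014-03-27.
Next gap: 20 days. 2014-03-27 + 20 days = 2014-04-16.

2014-03-09, 2014-03-27, 2014-04-16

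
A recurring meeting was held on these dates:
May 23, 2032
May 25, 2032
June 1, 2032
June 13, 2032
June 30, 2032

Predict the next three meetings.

Gaps: 2, 7, 12, 17 days — each gap is 5 larger than the previous one.
Next gap: 22 days. June 30, 2032 + 22 days = July 22, 2032.
Next gap: 27 days. July 22, 2032 + 27 days = August 18, 2032.
Next gap: 32 days. August 18, 2032 + 32 days = September 19, 2032.

July 22, 2032; August 18, 2032; September 19, 2032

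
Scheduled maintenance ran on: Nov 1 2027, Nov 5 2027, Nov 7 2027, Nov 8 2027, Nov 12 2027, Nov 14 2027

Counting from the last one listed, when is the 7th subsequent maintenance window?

Gaps: 4, 2, 1, 4, 2 days — not constant, but cyclic with period 3.
The events fall on every Monday, Friday and Sunday.
Next Monday: Nov 15 2027.
Next Friday: Nov 19 2027.
The following Sunday is Nov 21 2027.
Next Monday: Nov 22 2027.
Next Friday: Nov 26 2027.
Next Sunday: Nov 28 2027.
The following Monday is Nov 29 2027.

Nov 29 2027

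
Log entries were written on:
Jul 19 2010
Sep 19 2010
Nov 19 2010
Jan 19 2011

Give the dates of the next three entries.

Mar 19 2011, May 19 2011, Jul 19 2011

Each date is the 19th; the gaps (62, 61, 61) track the month lengths.
The rule is the 19th of every 2 months.
March 2011: Mar 19 2011.
Next: May 2011 → May 19 2011.
July 2011: Jul 19 2011.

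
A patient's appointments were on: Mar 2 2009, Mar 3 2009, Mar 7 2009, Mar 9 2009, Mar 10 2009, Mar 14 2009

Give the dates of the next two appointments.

Mar 16 2009, Mar 17 2009

Gaps: 1, 4, 2, 1, 4 days — not constant, but cyclic with period 3.
The events fall on every Monday, Tuesday and Saturday.
The following Monday is Mar 16 2009.
Next Tuesday: Mar 17 2009.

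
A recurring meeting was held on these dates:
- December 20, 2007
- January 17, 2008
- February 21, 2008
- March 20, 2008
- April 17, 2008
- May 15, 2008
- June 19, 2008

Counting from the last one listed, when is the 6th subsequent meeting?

All dates are Thursdays, 28, 35, 28, 28, 28, 35 days apart.
Specifically, the 3rd Thursday of each month.
July 2008 — 3rd Thursday is July 17, 2008.
August 2008 — 3rd Thursday is August 21, 2008.
3rd Thursday of September 2008: September 18, 2008.
October 2008 — 3rd Thursday is October 16, 2008.
3rd Thursday of November 2008: November 20, 2008.
December 2008 — 3rd Thursday is December 18, 2008.

December 18, 2008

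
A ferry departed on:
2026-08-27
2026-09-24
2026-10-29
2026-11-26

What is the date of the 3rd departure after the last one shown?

2027-02-25

Every date is a Thursday; gaps 28, 35, 28 days.
Each is the last Thursday of its month (at least one falls on the 29th or later, ruling out '4th Thursday').
December 2026 ends with Thursday 2026-12-31.
January 2027 ends with Thursday 2027-01-28.
Last Thursday of February 2027: 2027-02-25.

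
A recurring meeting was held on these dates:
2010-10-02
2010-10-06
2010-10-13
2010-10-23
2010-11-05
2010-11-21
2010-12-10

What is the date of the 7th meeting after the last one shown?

2011-07-15

Intervals are 4, 7, 10, 13, 16, 19 days — an arithmetic progression with common difference 3.
Next gap: 22 days. 2010-12-10 + 22 days = 2011-01-01.
Next gap: 25 days. 2011-01-01 + 25 days = 2011-01-26.
Next gap: 28 days. 2011-01-26 + 28 days = 2011-02-23.
Next gap: 31 days. 2011-02-23 + 31 days = 2011-03-26.
Next gap: 34 days. 2011-03-26 + 34 days = 2011-04-29.
Next gap: 37 days. 2011-04-29 + 37 days = 2011-06-05.
Next gap: 40 days. 2011-06-05 + 40 days = 2011-07-15.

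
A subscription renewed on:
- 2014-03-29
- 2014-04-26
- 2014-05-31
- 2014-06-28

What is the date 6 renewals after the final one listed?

2014-12-27

These are Saturdays with 28, 35, 28-day gaps.
Each is the final Saturday of its month — 2014-03-29 is past the 28th, so '4th Saturday' doesn't fit.
July 2014 ends with Saturday 2014-07-26.
August 2014 ends with Saturday 2014-08-30.
September 2014 ends with Saturday 2014-09-27.
October 2014 ends with Saturday 2014-10-25.
November 2014 ends with Saturday 2014-11-29.
December 2014 ends with Saturday 2014-12-27.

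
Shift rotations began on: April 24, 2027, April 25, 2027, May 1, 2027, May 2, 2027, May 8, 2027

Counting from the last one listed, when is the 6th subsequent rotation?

Gaps: 1, 6, 1, 6 days — not constant, but cyclic with period 2.
The events fall on every Saturday and Sunday.
Next Sunday: May 9, 2027.
Next Saturday: May 15, 2027.
Next Sunday: May 16, 2027.
The following Saturday is May 22, 2027.
The following Sunday is May 23, 2027.
The following Saturday is May 29, 2027.

May 29, 2027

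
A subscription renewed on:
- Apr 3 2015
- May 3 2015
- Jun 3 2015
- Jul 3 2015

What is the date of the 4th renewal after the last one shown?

The day-of-month is always 3 (30, 31, 30 days between events).
So this recurs on the 3rd of each month.
Next: August 2015 → Aug 3 2015.
September 2015: Sep 3 2015.
Next: October 2015 → Oct 3 2015.
Next: November 2015 → Nov 3 2015.

Nov 3 2015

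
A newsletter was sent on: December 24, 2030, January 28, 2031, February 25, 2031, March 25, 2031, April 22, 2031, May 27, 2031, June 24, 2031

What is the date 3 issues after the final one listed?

September 23, 2031

All dates are Tuesdays, 35, 28, 28, 28, 35, 28 days apart.
Specifically, the 4th Tuesday of each month.
4th Tuesday of July 2031: July 22, 2031.
4th Tuesday of August 2031: August 26, 2031.
September 2031 — 4th Tuesday is September 23, 2031.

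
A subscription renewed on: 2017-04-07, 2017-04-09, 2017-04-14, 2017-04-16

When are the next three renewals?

Gaps: 2, 5, 2 days — not constant, but cyclic with period 2.
The events fall on every Friday and Sunday.
Next Friday: 2017-04-21.
The following Sunday is 2017-04-23.
Next Friday: 2017-04-28.

2017-04-21, 2017-04-23, 2017-04-28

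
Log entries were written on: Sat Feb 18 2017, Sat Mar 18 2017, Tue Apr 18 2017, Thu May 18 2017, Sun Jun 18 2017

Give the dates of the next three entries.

Each date is the 18th; the gaps (28, 31, 30, 31) track the month lengths.
The rule is the 18th of each month.
July 2017: Tue Jul 18 2017.
Next: August 2017 → Fri Aug 18 2017.
September 2017: Mon Sep 18 2017.

Tue Jul 18 2017, Fri Aug 18 2017, Mon Sep 18 2017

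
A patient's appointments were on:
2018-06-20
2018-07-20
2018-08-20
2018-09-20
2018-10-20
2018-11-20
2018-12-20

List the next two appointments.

2019-01-20, 2019-02-20

Gaps: 30, 31, 31, 30, 31, 30 days — not constant. Every event is on the 20th of the month.
Pattern: the 20th of each month.
Next: January 2019 → 2019-01-20.
Next: February 2019 → 2019-02-20.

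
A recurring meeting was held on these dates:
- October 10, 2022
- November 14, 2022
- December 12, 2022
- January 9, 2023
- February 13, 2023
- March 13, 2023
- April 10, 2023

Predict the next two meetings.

Gaps: 35, 28, 28, 35, 28, 28 days — a mix of 28 and 35. Every date is a Monday.
Each is the 2nd Monday of its month.
2nd Monday of May 2023: May 8, 2023.
June 2023 — 2nd Monday is June 12, 2023.

May 8, 2023; June 12, 2023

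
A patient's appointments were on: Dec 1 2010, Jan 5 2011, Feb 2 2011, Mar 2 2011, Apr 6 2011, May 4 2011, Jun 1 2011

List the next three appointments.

These are Wednesdays at 28- or 35-day spacing (35, 28, 28, 35, 28, 28).
The pattern: 1st Wednesday of the month.
1st Wednesday of July 2011: Jul 6 2011.
1st Wednesday of August 2011: Aug 3 2011.
1st Wednesday of September 2011: Sep 7 2011.

Jul 6 2011, Aug 3 2011, Sep 7 2011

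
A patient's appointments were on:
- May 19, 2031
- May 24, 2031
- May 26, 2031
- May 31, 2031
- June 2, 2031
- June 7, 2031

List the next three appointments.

Every event lands on a Monday or Saturday (gaps cycle 5, 2, 5, 2, 5).
So the schedule is: every Monday and Saturday.
The following Monday is June 9, 2031.
Next Saturday: June 14, 2031.
Next Monday: June 16, 2031.

June 9, 2031; June 14, 2031; June 16, 2031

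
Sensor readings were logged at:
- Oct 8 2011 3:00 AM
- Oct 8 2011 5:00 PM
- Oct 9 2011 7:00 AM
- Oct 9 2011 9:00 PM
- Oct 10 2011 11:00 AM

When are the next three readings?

Spacing: 14, 14, 14, 14 h — constant 14 h.
Oct 10 2011 11:00 AM + 14 h = Oct 11 2011 1:00 AM.
Oct 11 2011 1:00 AM + 14 h = Oct 11 2011 3:00 PM.
Oct 11 2011 3:00 PM + 14 h = Oct 12 2011 5:00 AM.

Oct 11 2011 1:00 AM, Oct 11 2011 3:00 PM, Oct 12 2011 5:00 AM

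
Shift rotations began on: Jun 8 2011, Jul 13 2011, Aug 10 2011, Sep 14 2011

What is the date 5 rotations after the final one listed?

Feb 8 2012

All dates are Wednesdays, 35, 28, 35 days apart.
Specifically, the 2nd Wednesday of each month.
2nd Wednesday of October 2011: Oct 12 2011.
November 2011 — 2nd Wednesday is Nov 9 2011.
2nd Wednesday of December 2011: Dec 14 2011.
2nd Wednesday of January 2012: Jan 11 2012.
February 2012 — 2nd Wednesday is Feb 8 2012.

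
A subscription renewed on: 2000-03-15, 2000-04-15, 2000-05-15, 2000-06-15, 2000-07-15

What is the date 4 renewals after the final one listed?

2000-11-15

Each date is the 15th; the gaps (31, 30, 31, 30) track the month lengths.
The rule is the 15th of each month.
August 2000: 2000-08-15.
September 2000: 2000-09-15.
October 2000: 2000-10-15.
Next: November 2000 → 2000-11-15.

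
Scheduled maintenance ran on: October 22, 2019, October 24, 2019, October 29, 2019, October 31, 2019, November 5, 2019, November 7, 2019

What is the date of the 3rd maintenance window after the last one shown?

November 19, 2019

Gaps: 2, 5, 2, 5, 2 days — not constant, but cyclic with period 2.
The events fall on every Tuesday and Thursday.
Next Tuesday: November 12, 2019.
Next Thursday: November 14, 2019.
Next Tuesday: November 19, 2019.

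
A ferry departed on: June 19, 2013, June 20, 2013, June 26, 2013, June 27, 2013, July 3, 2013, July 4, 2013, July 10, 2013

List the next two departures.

July 11, 2013; July 17, 2013

Gaps: 1, 6, 1, 6, 1, 6 days — not constant, but cyclic with period 2.
The events fall on every Wednesday and Thursday.
Next Thursday: July 11, 2013.
Next Wednesday: July 17, 2013.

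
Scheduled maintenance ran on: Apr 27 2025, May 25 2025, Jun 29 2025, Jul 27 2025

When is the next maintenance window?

Aug 31 2025

These are Sundays with 28, 35, 28-day gaps.
Each is the final Sunday of its month — Jun 29 2025 is past the 28th, so '4th Sunday' doesn't fit.
August 2025 ends with Sunday Aug 31 2025.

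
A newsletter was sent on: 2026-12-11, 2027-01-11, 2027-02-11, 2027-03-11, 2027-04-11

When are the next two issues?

2027-05-11, 2027-06-11

Each date is the 11th; the gaps (31, 31, 28, 31) track the month lengths.
The rule is the 11th of each month.
Next: May 2027 → 2027-05-11.
June 2027: 2027-06-11.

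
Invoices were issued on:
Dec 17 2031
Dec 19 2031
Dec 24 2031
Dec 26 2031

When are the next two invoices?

Dec 31 2031, Jan 2 2032

The gap pattern 2, 5, 2 repeats every 2 events.
These are the Wednesdays and Fridays of each week.
Next Wednesday: Dec 31 2031.
Next Friday: Jan 2 2032.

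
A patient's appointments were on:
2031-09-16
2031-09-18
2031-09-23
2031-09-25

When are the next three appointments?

2031-09-30, 2031-10-02, 2031-10-07

The gap pattern 2, 5, 2 repeats every 2 events.
These are the Tuesdays and Thursdays of each week.
Next Tuesday: 2031-09-30.
The following Thursday is 2031-10-02.
Next Tuesday: 2031-10-07.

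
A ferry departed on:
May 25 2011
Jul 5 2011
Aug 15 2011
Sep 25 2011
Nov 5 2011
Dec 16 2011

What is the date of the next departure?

Gaps between consecutive events: 41, 41, 41, 41, 41 days — a constant 41-day interval.
Dec 16 2011 + 41 days = Jan 26 2012.

Jan 26 2012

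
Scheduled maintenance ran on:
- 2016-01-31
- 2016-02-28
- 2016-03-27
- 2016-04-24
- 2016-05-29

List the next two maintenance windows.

Every date is a Sunday; gaps 28, 28, 28, 35 days.
Each is the last Sunday of its month (at least one falls on the 29th or later, ruling out '4th Sunday').
Last Sunday of June 2016: 2016-06-26.
Last Sunday of July 2016: 2016-07-31.

2016-06-26, 2016-07-31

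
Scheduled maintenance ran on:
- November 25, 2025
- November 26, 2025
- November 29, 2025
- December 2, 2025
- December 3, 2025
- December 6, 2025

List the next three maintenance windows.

December 9, 2025; December 10, 2025; December 13, 2025

Every event lands on a Tuesday or Wednesday or Saturday (gaps cycle 1, 3, 3, 1, 3).
So the schedule is: every Tuesday, Wednesday and Saturday.
The following Tuesday is December 9, 2025.
The following Wednesday is December 10, 2025.
Next Saturday: December 13, 2025.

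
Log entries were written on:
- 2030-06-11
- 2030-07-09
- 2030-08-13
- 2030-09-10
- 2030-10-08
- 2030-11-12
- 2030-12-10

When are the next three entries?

All dates are Tuesdays, 28, 35, 28, 28, 35, 28 days apart.
Specifically, the 2nd Tuesday of each month.
January 2031 — 2nd Tuesday is 2031-01-14.
2nd Tuesday of February 2031: 2031-02-11.
March 2031 — 2nd Tuesday is 2031-03-11.

2031-01-14, 2031-02-11, 2031-03-11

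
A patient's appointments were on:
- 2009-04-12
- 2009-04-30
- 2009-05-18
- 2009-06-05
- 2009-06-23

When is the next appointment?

2009-07-11

Gaps between consecutive events: 18, 18, 18, 18 days — a constant 18-day interval.
2009-06-23 + 18 days = 2009-07-11.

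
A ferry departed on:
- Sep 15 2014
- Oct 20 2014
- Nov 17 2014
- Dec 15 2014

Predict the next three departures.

Jan 19 2015, Feb 16 2015, Mar 16 2015

Gaps: 35, 28, 28 days — a mix of 28 and 35. Every date is a Monday.
Each is the 3rd Monday of its month.
January 2015 — 3rd Monday is Jan 19 2015.
3rd Monday of February 2015: Feb 16 2015.
3rd Monday of March 2015: Mar 16 2015.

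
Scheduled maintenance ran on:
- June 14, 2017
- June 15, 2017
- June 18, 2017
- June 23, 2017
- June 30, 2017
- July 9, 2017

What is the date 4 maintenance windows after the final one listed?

September 3, 2017

Gaps: 1, 3, 5, 7, 9 days — each gap is 2 larger than the previous one.
Next gap: 11 days. July 9, 2017 + 11 days = July 20, 2017.
Next gap: 13 days. July 20, 2017 + 13 days = August 2, 2017.
Next gap: 15 days. August 2, 2017 + 15 days = August 17, 2017.
Next gap: 17 days. August 17, 2017 + 17 days = September 3, 2017.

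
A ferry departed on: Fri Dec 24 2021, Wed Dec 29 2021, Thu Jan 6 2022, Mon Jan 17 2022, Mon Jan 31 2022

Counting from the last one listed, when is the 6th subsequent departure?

Mon Jun 27 2022

Intervals are 5, 8, 11, 14 days — an arithmetic progression with common difference 3.
Next gap: 17 days. Mon Jan 31 2022 + 17 days = Thu Feb 17 2022.
Next gap: 20 days. Thu Feb 17 2022 + 20 days = Wed Mar 9 2022.
Next gap: 23 days. Wed Mar 9 2022 + 23 days = Fri Apr 1 2022.
Next gap: 26 days. Fri Apr 1 2022 + 26 days = Wed Apr 27 2022.
Next gap: 29 days. Wed Apr 27 2022 + 29 days = Thu May 26 2022.
Next gap: 32 days. Thu May 26 2022 + 32 days = Mon Jun 27 2022.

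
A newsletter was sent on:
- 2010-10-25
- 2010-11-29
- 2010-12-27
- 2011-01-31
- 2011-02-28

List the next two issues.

Every date is a Monday; gaps 35, 28, 35, 28 days.
Each is the last Monday of its month (at least one falls on the 29th or later, ruling out '4th Monday').
March 2011 ends with Monday 2011-03-28.
April 2011 ends with Monday 2011-04-25.

2011-03-28, 2011-04-25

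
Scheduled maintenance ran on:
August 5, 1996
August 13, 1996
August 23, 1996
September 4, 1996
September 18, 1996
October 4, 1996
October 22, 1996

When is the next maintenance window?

November 11, 1996

The spacing grows by 2 each time: 8, 10, 12, 14, 16, 18 days.
Next gap: 20 days. October 22, 1996 + 20 days = November 11, 1996.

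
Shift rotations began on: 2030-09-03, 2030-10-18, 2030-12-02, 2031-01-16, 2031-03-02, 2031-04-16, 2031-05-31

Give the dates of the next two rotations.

The spacing is 45, 45, 45, 45, 45, 45 days — always 45 days.
2031-05-31 + 45 days = 2031-07-15.
2031-07-15 + 45 days = 2031-08-29.

2031-07-15, 2031-08-29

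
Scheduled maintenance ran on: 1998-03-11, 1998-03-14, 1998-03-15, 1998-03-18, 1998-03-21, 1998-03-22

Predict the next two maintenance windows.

1998-03-25, 1998-03-28

The gap pattern 3, 1, 3, 3, 1 repeats every 3 events.
These are the Wednesdays, Saturdays and Sundays of each week.
The following Wednesday is 1998-03-25.
Next Saturday: 1998-03-28.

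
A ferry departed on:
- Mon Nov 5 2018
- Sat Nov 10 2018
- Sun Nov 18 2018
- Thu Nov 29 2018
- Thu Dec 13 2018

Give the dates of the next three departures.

Intervals are 5, 8, 11, 14 days — an arithmetic progression with common difference 3.
Next gap: 17 days. Thu Dec 13 2018 + 17 days = Sun Dec 30 2018.
Next gap: 20 days. Sun Dec 30 2018 + 20 days = Sat Jan 19 2019.
Next gap: 23 days. Sat Jan 19 2019 + 23 days = Mon Feb 11 2019.

Sun Dec 30 2018, Sat Jan 19 2019, Mon Feb 11 2019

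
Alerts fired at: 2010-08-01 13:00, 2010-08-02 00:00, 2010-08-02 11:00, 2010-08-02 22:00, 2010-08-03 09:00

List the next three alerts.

The interval is a steady 11 hours (11, 11, 11, 11).
2010-08-03 09:00 + 11 h = 2010-08-03 20:00.
2010-08-03 20:00 + 11 h = 2010-08-04 07:00.
2010-08-04 07:00 + 11 h = 2010-08-04 18:00.

2010-08-03 20:00, 2010-08-04 07:00, 2010-08-04 18:00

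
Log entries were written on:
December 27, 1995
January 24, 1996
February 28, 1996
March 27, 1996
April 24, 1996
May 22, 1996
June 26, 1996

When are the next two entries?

July 24, 1996; August 28, 1996

All dates are Wednesdays, 28, 35, 28, 28, 28, 35 days apart.
Specifically, the 4th Wednesday of each month.
4th Wednesday of July 1996: July 24, 1996.
4th Wednesday of August 1996: August 28, 1996.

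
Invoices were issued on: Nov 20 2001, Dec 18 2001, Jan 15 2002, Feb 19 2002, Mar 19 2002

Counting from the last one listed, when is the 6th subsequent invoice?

All dates are Tuesdays, 28, 28, 35, 28 days apart.
Specifically, the 3rd Tuesday of each month.
April 2002 — 3rd Tuesday is Apr 16 2002.
3rd Tuesday of May 2002: May 21 2002.
June 2002 — 3rd Tuesday is Jun 18 2002.
3rd Tuesday of July 2002: Jul 16 2002.
August 2002 — 3rd Tuesday is Aug 20 2002.
September 2002 — 3rd Tuesday is Sep 17 2002.

Sep 17 2002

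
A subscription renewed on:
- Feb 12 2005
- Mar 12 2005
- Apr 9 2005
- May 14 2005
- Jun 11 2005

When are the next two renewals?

All dates are Saturdays, 28, 28, 35, 28 days apart.
Specifically, the 2nd Saturday of each month.
2nd Saturday of July 2005: Jul 9 2005.
2nd Saturday of August 2005: Aug 13 2005.

Jul 9 2005, Aug 13 2005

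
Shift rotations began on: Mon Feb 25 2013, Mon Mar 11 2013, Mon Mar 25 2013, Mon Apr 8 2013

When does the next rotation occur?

Mon Apr 22 2013

The spacing is 14, 14, 14 days — always 14 days.
Mon Apr 8 2013 + 14 days = Mon Apr 22 2013.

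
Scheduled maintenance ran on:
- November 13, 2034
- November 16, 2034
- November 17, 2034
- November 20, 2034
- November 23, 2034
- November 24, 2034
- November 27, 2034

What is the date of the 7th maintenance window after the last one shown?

Every event lands on a Monday or Thursday or Friday (gaps cycle 3, 1, 3, 3, 1, 3).
So the schedule is: every Monday, Thursday and Friday.
The following Thursday is November 30, 2034.
Next Friday: December 1, 2034.
The following Monday is December 4, 2034.
Next Thursday: December 7, 2034.
Next Friday: December 8, 2034.
Next Monday: December 11, 2034.
The following Thursday is December 14, 2034.

December 14, 2034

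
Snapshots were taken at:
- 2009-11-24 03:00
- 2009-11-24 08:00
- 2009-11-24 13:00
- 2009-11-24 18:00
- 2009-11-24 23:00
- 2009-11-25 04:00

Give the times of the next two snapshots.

2009-11-25 09:00, 2009-11-25 14:00

The interval is a steady 5 hours (5, 5, 5, 5, 5).
2009-11-25 04:00 + 5 h = 2009-11-25 09:00.
2009-11-25 09:00 + 5 h = 2009-11-25 14:00.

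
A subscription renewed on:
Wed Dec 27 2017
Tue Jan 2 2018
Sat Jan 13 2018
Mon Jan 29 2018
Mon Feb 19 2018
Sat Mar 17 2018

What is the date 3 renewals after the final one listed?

Gaps: 6, 11, 16, 21, 26 days — each gap is 5 larger than the previous one.
Next gap: 31 days. Sat Mar 17 2018 + 31 days = Tue Apr 17 2018.
Next gap: 36 days. Tue Apr 17 2018 + 36 days = Wed May 23 2018.
Next gap: 41 days. Wed May 23 2018 + 41 days = Tue Jul 3 2018.

Tue Jul 3 2018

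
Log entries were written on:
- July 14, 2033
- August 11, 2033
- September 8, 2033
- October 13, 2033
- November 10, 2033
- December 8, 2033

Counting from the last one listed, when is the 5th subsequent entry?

May 11, 2034

All dates are Thursdays, 28, 28, 35, 28, 28 days apart.
Specifically, the 2nd Thursday of each month.
January 2034 — 2nd Thursday is January 12, 2034.
2nd Thursday of February 2034: February 9, 2034.
2nd Thursday of March 2034: March 9, 2034.
2nd Thursday of April 2034: April 13, 2034.
May 2034 — 2nd Thursday is May 11, 2034.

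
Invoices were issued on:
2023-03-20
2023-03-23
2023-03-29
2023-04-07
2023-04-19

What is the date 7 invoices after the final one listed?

Intervals are 3, 6, 9, 12 days — an arithmetic progression with common difference 3.
Next gap: 15 days. 2023-04-19 + 15 days = 2023-05-04.
Next gap: 18 days. 2023-05-04 + 18 days = 2023-05-22.
Next gap: 21 days. 2023-05-22 + 21 days = 2023-06-12.
Next gap: 24 days. 2023-06-12 + 24 days = 2023-07-06.
Next gap: 27 days. 2023-07-06 + 27 days = 2023-08-02.
Next gap: 30 days. 2023-08-02 + 30 days = 2023-09-01.
Next gap: 33 days. 2023-09-01 + 33 days = 2023-10-04.

2023-10-04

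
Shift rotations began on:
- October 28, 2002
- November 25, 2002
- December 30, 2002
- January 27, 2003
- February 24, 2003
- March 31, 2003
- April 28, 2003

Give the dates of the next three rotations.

May 26, 2003; June 30, 2003; July 28, 2003

These are Mondays with 28, 35, 28, 28, 35, 28-day gaps.
Each is the final Monday of its month — December 30, 2002 is past the 28th, so '4th Monday' doesn't fit.
May 2003 ends with Monday May 26, 2003.
Last Monday of June 2003: June 30, 2003.
Last Monday of July 2003: July 28, 2003.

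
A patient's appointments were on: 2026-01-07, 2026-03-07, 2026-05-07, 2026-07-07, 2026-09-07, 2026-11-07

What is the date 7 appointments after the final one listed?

Gaps: 59, 61, 61, 62, 61 days — not constant. Every event is on the 7th of the month.
Pattern: the 7th of every 2 months.
January 2027: 2027-01-07.
Next: March 2027 → 2027-03-07.
Next: May 2027 → 2027-05-07.
Next: July 2027 → 2027-07-07.
Next: September 2027 → 2027-09-07.
Next: November 2027 → 2027-11-07.
January 2028: 2028-01-07.

2028-01-07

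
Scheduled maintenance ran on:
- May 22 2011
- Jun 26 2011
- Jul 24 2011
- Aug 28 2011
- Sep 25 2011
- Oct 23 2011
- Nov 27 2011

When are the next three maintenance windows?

Dec 25 2011, Jan 22 2012, Feb 26 2012

Gaps: 35, 28, 35, 28, 28, 35 days — a mix of 28 and 35. Every date is a Sunday.
Each is the 4th Sunday of its month.
4th Sunday of December 2011: Dec 25 2011.
January 2012 — 4th Sunday is Jan 22 2012.
4th Sunday of February 2012: Feb 26 2012.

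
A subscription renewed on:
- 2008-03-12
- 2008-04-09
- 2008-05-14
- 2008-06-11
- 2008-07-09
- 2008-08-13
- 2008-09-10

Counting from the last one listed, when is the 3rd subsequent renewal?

These are Wednesdays at 28- or 35-day spacing (28, 35, 28, 28, 35, 28).
The pattern: 2nd Wednesday of the month.
October 2008 — 2nd Wednesday is 2008-10-08.
2nd Wednesday of November 2008: 2008-11-12.
2nd Wednesday of December 2008: 2008-12-10.

2008-12-10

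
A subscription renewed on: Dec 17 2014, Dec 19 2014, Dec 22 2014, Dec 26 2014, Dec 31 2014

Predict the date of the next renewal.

Jan 6 2015

The spacing grows by 1 each time: 2, 3, 4, 5 days.
Next gap: 6 days. Dec 31 2014 + 6 days = Jan 6 2015.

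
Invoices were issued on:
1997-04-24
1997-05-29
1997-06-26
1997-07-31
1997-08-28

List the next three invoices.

1997-09-25, 1997-10-30, 1997-11-27

All Thursdays; the gaps (35, 28, 35, 28) vary with month length.
This is the last Thursday of each month.
September 1997 ends with Thursday 1997-09-25.
Last Thursday of October 1997: 1997-10-30.
Last Thursday of November 1997: 1997-11-27.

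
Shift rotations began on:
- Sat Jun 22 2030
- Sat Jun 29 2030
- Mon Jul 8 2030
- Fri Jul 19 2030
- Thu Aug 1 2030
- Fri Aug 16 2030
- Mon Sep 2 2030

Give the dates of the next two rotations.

Sat Sep 21 2030, Sat Oct 12 2030

Gaps: 7, 9, 11, 13, 15, 17 days — each gap is 2 larger than the previous one.
Next gap: 19 days. Mon Sep 2 2030 + 19 days = Sat Sep 21 2030.
Next gap: 21 days. Sat Sep 21 2030 + 21 days = Sat Oct 12 2030.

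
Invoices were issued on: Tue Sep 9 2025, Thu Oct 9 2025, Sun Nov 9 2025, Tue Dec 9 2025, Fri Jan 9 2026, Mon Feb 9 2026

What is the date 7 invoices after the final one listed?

Wed Sep 9 2026

The day-of-month is always 9 (30, 31, 30, 31, 31 days between events).
So this recurs on the 9th of each month.
March 2026: Mon Mar 9 2026.
April 2026: Thu Apr 9 2026.
Next: May 2026 → Sat May 9 2026.
Next: June 2026 → Tue Jun 9 2026.
July 2026: Thu Jul 9 2026.
Next: August 2026 → Sun Aug 9 2026.
Next: September 2026 → Wed Sep 9 2026.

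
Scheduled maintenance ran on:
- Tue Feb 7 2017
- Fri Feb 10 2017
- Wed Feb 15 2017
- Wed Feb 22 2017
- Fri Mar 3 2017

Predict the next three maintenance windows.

Gaps: 3, 5, 7, 9 days — each gap is 2 larger than the previous one.
Next gap: 11 days. Fri Mar 3 2017 + 11 days = Tue Mar 14 2017.
Next gap: 13 days. Tue Mar 14 2017 + 13 days = Mon Mar 27 2017.
Next gap: 15 days. Mon Mar 27 2017 + 15 days = Tue Apr 11 2017.

Tue Mar 14 2017, Mon Mar 27 2017, Tue Apr 11 2017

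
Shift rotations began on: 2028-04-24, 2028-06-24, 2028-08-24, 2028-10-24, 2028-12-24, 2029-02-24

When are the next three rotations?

Each date is the 24th; the gaps (61, 61, 61, 61, 62) track the month lengths.
The rule is the 24th of every 2 months.
April 2029: 2029-04-24.
Next: June 2029 → 2029-06-24.
August 2029: 2029-08-24.

2029-04-24, 2029-06-24, 2029-08-24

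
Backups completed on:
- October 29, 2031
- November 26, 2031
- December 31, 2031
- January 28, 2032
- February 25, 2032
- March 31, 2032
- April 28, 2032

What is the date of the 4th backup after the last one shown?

All Wednesdays; the gaps (28, 35, 28, 28, 35, 28) vary with month length.
This is the last Wednesday of each month.
May 2032 ends with Wednesday May 26, 2032.
June 2032 ends with Wednesday June 30, 2032.
Last Wednesday of July 2032: July 28, 2032.
Last Wednesday of August 2032: August 25, 2032.

August 25, 2032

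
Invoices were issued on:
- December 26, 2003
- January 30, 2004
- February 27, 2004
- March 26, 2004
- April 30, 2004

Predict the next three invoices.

May 28, 2004; June 25, 2004; July 30, 2004

These are Fridays with 35, 28, 28, 35-day gaps.
Each is the final Friday of its month — January 30, 2004 is past the 28th, so '4th Friday' doesn't fit.
May 2004 ends with Friday May 28, 2004.
Last Friday of June 2004: June 25, 2004.
Last Friday of July 2004: July 30, 2004.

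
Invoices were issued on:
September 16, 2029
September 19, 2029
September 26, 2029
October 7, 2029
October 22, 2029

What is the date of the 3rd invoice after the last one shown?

December 30, 2029

Gaps: 3, 7, 11, 15 days — each gap is 4 larger than the previous one.
Next gap: 19 days. October 22, 2029 + 19 days = November 10, 2029.
Next gap: 23 days. November 10, 2029 + 23 days = December 3, 2029.
Next gap: 27 days. December 3, 2029 + 27 days = December 30, 2029.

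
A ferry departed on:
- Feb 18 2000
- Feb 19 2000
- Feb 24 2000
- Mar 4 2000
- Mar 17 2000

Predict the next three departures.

Apr 3 2000, Apr 24 2000, May 19 2000

Gaps: 1, 5, 9, 13 days — each gap is 4 larger than the previous one.
Next gap: 17 days. Mar 17 2000 + 17 days = Apr 3 2000.
Next gap: 21 days. Apr 3 2000 + 21 days = Apr 24 2000.
Next gap: 25 days. Apr 24 2000 + 25 days = May 19 2000.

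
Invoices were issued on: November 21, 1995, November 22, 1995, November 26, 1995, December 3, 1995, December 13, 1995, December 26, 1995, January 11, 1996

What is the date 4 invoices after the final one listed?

The spacing grows by 3 each time: 1, 4, 7, 10, 13, 16 days.
Next gap: 19 days. January 11, 1996 + 19 days = January 30, 1996.
Next gap: 22 days. January 30, 1996 + 22 days = February 21, 1996.
Next gap: 25 days. February 21, 1996 + 25 days = March 17, 1996.
Next gap: 28 days. March 17, 1996 + 28 days = April 14, 1996.

April 14, 1996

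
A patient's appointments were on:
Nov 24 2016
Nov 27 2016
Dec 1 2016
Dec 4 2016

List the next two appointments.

Every event lands on a Thursday or Sunday (gaps cycle 3, 4, 3).
So the schedule is: every Thursday and Sunday.
The following Thursday is Dec 8 2016.
Next Sunday: Dec 11 2016.

Dec 8 2016, Dec 11 2016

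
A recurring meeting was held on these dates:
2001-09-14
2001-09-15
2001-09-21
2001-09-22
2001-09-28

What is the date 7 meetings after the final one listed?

Gaps: 1, 6, 1, 6 days — not constant, but cyclic with period 2.
The events fall on every Friday and Saturday.
The following Saturday is 2001-09-29.
The following Friday is 2001-10-05.
Next Saturday: 2001-10-06.
Next Friday: 2001-10-12.
Next Saturday: 2001-10-13.
Next Friday: 2001-10-19.
Next Saturday: 2001-10-20.

2001-10-20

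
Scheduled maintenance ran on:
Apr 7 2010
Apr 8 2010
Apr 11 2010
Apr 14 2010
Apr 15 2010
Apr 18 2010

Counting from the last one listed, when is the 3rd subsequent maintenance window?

Every event lands on a Wednesday or Thursday or Sunday (gaps cycle 1, 3, 3, 1, 3).
So the schedule is: every Wednesday, Thursday and Sunday.
The following Wednesday is Apr 21 2010.
The following Thursday is Apr 22 2010.
Next Sunday: Apr 25 2010.

Apr 25 2010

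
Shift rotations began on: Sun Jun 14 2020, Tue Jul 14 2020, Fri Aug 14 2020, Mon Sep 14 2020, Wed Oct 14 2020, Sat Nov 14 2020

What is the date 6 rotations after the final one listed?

Fri May 14 2021

Gaps: 30, 31, 31, 30, 31 days — not constant. Every event is on the 14th of the month.
Pattern: the 14th of each month.
Next: December 2020 → Mon Dec 14 2020.
Next: January 2021 → Thu Jan 14 2021.
February 2021: Sun Feb 14 2021.
Next: March 2021 → Sun Mar 14 2021.
Next: April 2021 → Wed Apr 14 2021.
Next: May 2021 → Fri May 14 2021.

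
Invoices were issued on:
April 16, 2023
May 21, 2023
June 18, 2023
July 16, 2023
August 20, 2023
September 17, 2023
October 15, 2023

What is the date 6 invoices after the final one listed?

April 21, 2024

Gaps: 35, 28, 28, 35, 28, 28 days — a mix of 28 and 35. Every date is a Sunday.
Each is the 3rd Sunday of its month.
3rd Sunday of November 2023: November 19, 2023.
3rd Sunday of December 2023: December 17, 2023.
January 2024 — 3rd Sunday is January 21, 2024.
February 2024 — 3rd Sunday is February 18, 2024.
March 2024 — 3rd Sunday is March 17, 2024.
3rd Sunday of April 2024: April 21, 2024.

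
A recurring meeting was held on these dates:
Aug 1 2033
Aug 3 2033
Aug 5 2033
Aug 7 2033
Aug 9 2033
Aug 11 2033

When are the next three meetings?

Aug 13 2033, Aug 15 2033, Aug 17 2033

Every event comes 2 days after the last (2, 2, 2, 2, 2).
Aug 11 2033 + 2 days = Aug 13 2033.
Aug 13 2033 + 2 days = Aug 15 2033.
Aug 15 2033 + 2 days = Aug 17 2033.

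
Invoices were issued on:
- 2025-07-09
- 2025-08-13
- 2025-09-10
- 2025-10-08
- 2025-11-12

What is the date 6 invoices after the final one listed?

These are Wednesdays at 28- or 35-day spacing (35, 28, 28, 35).
The pattern: 2nd Wednesday of the month.
December 2025 — 2nd Wednesday is 2025-12-10.
January 2026 — 2nd Wednesday is 2026-01-14.
2nd Wednesday of February 2026: 2026-02-11.
2nd Wednesday of March 2026: 2026-03-11.
April 2026 — 2nd Wednesday is 2026-04-08.
May 2026 — 2nd Wednesday is 2026-05-13.

2026-05-13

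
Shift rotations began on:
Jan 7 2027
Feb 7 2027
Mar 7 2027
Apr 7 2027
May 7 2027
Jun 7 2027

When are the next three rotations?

Jul 7 2027, Aug 7 2027, Sep 7 2027

Each date is the 7th; the gaps (31, 28, 31, 30, 31) track the month lengths.
The rule is the 7th of each month.
July 2027: Jul 7 2027.
August 2027: Aug 7 2027.
September 2027: Sep 7 2027.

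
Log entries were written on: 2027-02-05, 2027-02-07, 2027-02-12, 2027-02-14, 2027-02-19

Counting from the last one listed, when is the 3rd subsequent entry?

2027-02-28

Gaps: 2, 5, 2, 5 days — not constant, but cyclic with period 2.
The events fall on every Friday and Sunday.
The following Sunday is 2027-02-21.
Next Friday: 2027-02-26.
Next Sunday: 2027-02-28.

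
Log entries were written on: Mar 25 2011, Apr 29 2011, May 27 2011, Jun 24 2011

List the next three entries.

Every date is a Friday; gaps 35, 28, 28 days.
Each is the last Friday of its month (at least one falls on the 29th or later, ruling out '4th Friday').
July 2011 ends with Friday Jul 29 2011.
Last Friday of August 2011: Aug 26 2011.
Last Friday of September 2011: Sep 30 2011.

Jul 29 2011, Aug 26 2011, Sep 30 2011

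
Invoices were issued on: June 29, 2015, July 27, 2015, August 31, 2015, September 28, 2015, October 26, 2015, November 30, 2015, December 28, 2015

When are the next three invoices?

January 25, 2016; February 29, 2016; March 28, 2016

Every date is a Monday; gaps 28, 35, 28, 28, 35, 28 days.
Each is the last Monday of its month (at least one falls on the 29th or later, ruling out '4th Monday').
Last Monday of January 2016: January 25, 2016.
February 2016 ends with Monday February 29, 2016.
March 2016 ends with Monday March 28, 2016.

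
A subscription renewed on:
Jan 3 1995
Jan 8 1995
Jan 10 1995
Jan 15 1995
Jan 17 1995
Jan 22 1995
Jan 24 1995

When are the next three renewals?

Jan 29 1995, Jan 31 1995, Feb 5 1995

Every event lands on a Tuesday or Sunday (gaps cycle 5, 2, 5, 2, 5, 2).
So the schedule is: every Tuesday and Sunday.
The following Sunday is Jan 29 1995.
The following Tuesday is Jan 31 1995.
The following Sunday is Feb 5 1995.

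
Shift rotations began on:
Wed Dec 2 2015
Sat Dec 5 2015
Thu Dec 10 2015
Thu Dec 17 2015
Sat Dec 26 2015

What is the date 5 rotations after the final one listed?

Thu Mar 10 2016

Gaps: 3, 5, 7, 9 days — each gap is 2 larger than the previous one.
Next gap: 11 days. Sat Dec 26 2015 + 11 days = Wed Jan 6 2016.
Next gap: 13 days. Wed Jan 6 2016 + 13 days = Tue Jan 19 2016.
Next gap: 15 days. Tue Jan 19 2016 + 15 days = Wed Feb 3 2016.
Next gap: 17 days. Wed Feb 3 2016 + 17 days = Sat Feb 20 2016.
Next gap: 19 days. Sat Feb 20 2016 + 19 days = Thu Mar 10 2016.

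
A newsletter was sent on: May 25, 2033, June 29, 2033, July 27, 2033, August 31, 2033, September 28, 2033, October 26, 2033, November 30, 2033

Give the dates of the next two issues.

December 28, 2033; January 25, 2034

All Wednesdays; the gaps (35, 28, 35, 28, 28, 35) vary with month length.
This is the last Wednesday of each month.
Last Wednesday of December 2033: December 28, 2033.
Last Wednesday of January 2034: January 25, 2034.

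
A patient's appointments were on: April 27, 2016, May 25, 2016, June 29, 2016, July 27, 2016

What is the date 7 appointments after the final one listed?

February 22, 2017

These are Wednesdays with 28, 35, 28-day gaps.
Each is the final Wednesday of its month — June 29, 2016 is past the 28th, so '4th Wednesday' doesn't fit.
Last Wednesday of August 2016: August 31, 2016.
Last Wednesday of September 2016: September 28, 2016.
October 2016 ends with Wednesday October 26, 2016.
November 2016 ends with Wednesday November 30, 2016.
Last Wednesday of December 2016: December 28, 2016.
January 2017 ends with Wednesday January 25, 2017.
Last Wednesday of February 2017: February 22, 2017.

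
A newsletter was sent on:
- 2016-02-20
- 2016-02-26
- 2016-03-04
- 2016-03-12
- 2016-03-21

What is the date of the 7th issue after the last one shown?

Intervals are 6, 7, 8, 9 days — an arithmetic progression with common difference 1.
Next gap: 10 days. 2016-03-21 + 10 days = 2016-03-31.
Next gap: 11 days. 2016-03-31 + 11 days = 2016-04-11.
Next gap: 12 days. 2016-04-11 + 12 days = 2016-04-23.
Next gap: 13 days. 2016-04-23 + 13 days = 2016-05-06.
Next gap: 14 days. 2016-05-06 + 14 days = 2016-05-20.
Next gap: 15 days. 2016-05-20 + 15 days = 2016-06-04.
Next gap: 16 days. 2016-06-04 + 16 days = 2016-06-20.

2016-06-20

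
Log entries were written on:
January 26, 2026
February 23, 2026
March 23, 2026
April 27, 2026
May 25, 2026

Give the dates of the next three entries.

June 22, 2026; July 27, 2026; August 24, 2026

Gaps: 28, 28, 35, 28 days — a mix of 28 and 35. Every date is a Monday.
Each is the 4th Monday of its month.
4th Monday of June 2026: June 22, 2026.
July 2026 — 4th Monday is July 27, 2026.
4th Monday of August 2026: August 24, 2026.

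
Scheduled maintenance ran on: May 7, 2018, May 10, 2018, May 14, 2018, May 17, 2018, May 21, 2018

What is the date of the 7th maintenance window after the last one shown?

The gap pattern 3, 4, 3, 4 repeats every 2 events.
These are the Mondays and Thursdays of each week.
Next Thursday: May 24, 2018.
The following Monday is May 28, 2018.
Next Thursday: May 31, 2018.
Next Monday: June 4, 2018.
The following Thursday is June 7, 2018.
Next Monday: June 11, 2018.
The following Thursday is June 14, 2018.

June 14, 2018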